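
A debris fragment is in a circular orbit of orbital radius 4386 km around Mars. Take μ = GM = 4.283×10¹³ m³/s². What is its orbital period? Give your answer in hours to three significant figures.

T ≈ 2.45 hours

r = 4386 km = 4.386×10⁶ m.
Kepler's third law: T = 2π√(r³/μ) = 2π√((4.386×10⁶)³ / 4.283×10¹³).
r³/μ = 1.970×10⁶ s², so T = 2π × 1.404×10³ = 8.819×10³ s.
Converting: 8.819×10³ s ÷ 3600 = 2.450 hours.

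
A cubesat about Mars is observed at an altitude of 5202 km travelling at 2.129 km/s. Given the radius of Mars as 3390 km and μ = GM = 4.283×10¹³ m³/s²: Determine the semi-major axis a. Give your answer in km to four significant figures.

a ≈ 7877 km

r = 3390 + 5202 = 8592.0 km = 8.592×10⁶ m.
Vis-viva rearranged: 1/a = 2/r − v²/μ = 2.328×10⁻⁷ − 1.058×10⁻⁷ = 1.269×10⁻⁷ m⁻¹.
a = 7.877×10⁶ m = 7877.4 km.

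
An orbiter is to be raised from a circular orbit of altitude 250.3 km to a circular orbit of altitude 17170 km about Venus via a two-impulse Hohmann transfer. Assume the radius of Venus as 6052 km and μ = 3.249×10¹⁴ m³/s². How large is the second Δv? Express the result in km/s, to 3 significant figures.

Δv ≈ 1.30 km/s

r₁ = 6052 + 250.3 = 6302.3 km = 6.3023×10⁶ m.
r₂ = 6052 + 17170 = 23222 km = 2.3222×10⁷ m.
Transfer ellipse a_t = (r₁ + r₂)/2 = 1.476×10⁷ m.
At r₁: circular v_c1 = √(μ/r₁) = 7180 m/s; transfer-periapsis v_p = √[μ(2/r₁ − 1/a_t)] = 9005 m/s.
At r₂: circular v_c2 = √(μ/r₂) = 3740 m/s; transfer-apoapsis v_a = √[μ(2/r₂ − 1/a_t)] = 2444 m/s.
Δv₂ = v_c2 − v_a = 1296 m/s.
= 1.296 km/s.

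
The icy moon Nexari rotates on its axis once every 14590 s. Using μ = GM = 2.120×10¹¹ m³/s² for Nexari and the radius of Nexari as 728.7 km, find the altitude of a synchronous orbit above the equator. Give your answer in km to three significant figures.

A synchronous orbit has period T, so by Kepler's third law a = (μT²/4π²)^(1/3).
μT²/4π² = 2.120×10¹¹ × (1.459×10⁴)² / 39.48 = 1.143×10¹⁸ m³.
a = 1.046×10⁶ m = 1045.6 km.
Altitude h = a − R = 1045.6 − 728.7 = 316.89 km.

h_sync ≈ 317 km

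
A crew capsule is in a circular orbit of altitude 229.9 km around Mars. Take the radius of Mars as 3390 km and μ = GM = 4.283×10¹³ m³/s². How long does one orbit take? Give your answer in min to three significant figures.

r = 3390 + 229.9 = 3619.9 km = 3.6199×10⁶ m.
Kepler's third law: T = 2π√(r³/μ) = 2π√((3.620×10⁶)³ / 4.283×10¹³).
r³/μ = 1.107×10⁶ s², so T = 2π × 1.052×10³ = 6.612×10³ s.
Converting: 6.612×10³ s ÷ 60.00 = 110.2 min.

T ≈ 110 min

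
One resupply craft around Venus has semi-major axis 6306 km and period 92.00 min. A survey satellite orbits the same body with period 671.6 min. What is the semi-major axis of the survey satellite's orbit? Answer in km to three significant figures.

Kepler's third law: a³ ∝ T², so a₂ = a₁ (T₂/T₁)^(2/3).
T₂/T₁ = 7.300, (T₂/T₁)^(2/3) = 3.763.
a₂ = 6306 × 3.763 = 23730 km.

a₂ ≈ 23700 km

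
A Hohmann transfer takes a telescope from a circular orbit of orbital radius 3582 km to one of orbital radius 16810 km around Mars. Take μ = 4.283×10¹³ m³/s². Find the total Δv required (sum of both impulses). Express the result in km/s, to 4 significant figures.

Δv_total ≈ 1.632 km/s

r₁ = 3582 km = 3.582×10⁶ m.
r₂ = 16810 km = 1.681×10⁷ m.
Transfer ellipse a_t = (r₁ + r₂)/2 = 1.020×10⁷ m.
At r₁: circular v_c1 = √(μ/r₁) = 3458 m/s; transfer-periapsis v_p = √[μ(2/r₁ − 1/a_t)] = 4440 m/s.
Δv₁ = v_p − v_c1 = 982.1 m/s.
At r₂: circular v_c2 = √(μ/r₂) = 1596 m/s; transfer-apoapsis v_a = √[μ(2/r₂ − 1/a_t)] = 946.1 m/s.
Δv₂ = v_c2 − v_a = 650.1 m/s.
Total Δv = Δv₁ + Δv₂ = 1632 m/s = 1.632 km/s.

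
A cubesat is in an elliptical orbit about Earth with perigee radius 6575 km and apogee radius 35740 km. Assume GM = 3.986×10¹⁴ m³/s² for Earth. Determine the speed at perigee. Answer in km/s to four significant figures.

Semi-major axis a = (r_p + r_a)/2 = 21158 km = 2.116×10⁷ m.
Vis-viva: v² = μ(2/r − 1/a) = 3.986×10¹⁴ × (3.042×10⁻⁷ − 4.726×10⁻⁸) = 1.024×10⁸ m²/s².
v = 10120 m/s = 10.12 km/s.

v ≈ 10.12 km/s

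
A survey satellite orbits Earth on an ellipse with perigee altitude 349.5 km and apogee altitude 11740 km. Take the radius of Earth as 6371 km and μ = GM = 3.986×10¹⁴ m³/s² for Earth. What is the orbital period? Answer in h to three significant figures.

T ≈ 3.82 h

r_p = 6371 + 349.5 = 6720.5 km = 6.7205×10⁶ m.
r_a = 6371 + 11740 = 18111 km = 1.8111×10⁷ m.
Semi-major axis a = (r_p + r_a)/2 = (6720.5 + 18111)/2 = 12416 km = 1.242×10⁷ m.
By Kepler's third law T = 2π√(a³/μ) = 2π × 2.191×10³ = 1.377×10⁴ s.
= 3.824 h.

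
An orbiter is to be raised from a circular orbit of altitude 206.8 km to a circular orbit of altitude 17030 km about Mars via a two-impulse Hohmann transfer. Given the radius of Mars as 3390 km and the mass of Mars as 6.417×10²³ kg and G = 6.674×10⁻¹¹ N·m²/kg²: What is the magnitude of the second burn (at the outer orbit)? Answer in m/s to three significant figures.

Δv ≈ 656 m/s

μ = GM = 6.674×10⁻¹¹ × 6.417×10²³ = 4.283×10¹³ m³/s².
r₁ = 3390 + 206.8 = 3596.8 km = 3.5968×10⁶ m.
r₂ = 3390 + 17030 = 20420 km = 2.0420×10⁷ m.
Transfer ellipse a_t = (r₁ + r₂)/2 = 1.201×10⁷ m.
At r₁: circular v_c1 = √(μ/r₁) = 3451 m/s; transfer-periapsis v_p = √[μ(2/r₁ − 1/a_t)] = 4500 m/s.
At r₂: circular v_c2 = √(μ/r₂) = 1448 m/s; transfer-apoapsis v_a = √[μ(2/r₂ − 1/a_t)] = 792.6 m/s.
Δv₂ = v_c2 − v_a = 655.6 m/s.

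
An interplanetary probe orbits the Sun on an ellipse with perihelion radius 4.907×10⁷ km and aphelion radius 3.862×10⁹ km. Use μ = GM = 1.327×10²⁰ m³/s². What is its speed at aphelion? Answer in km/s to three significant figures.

Semi-major axis a = (r_p + r_a)/2 = 1.9555×10⁹ km = 1.956×10¹² m.
Vis-viva: v² = μ(2/r − 1/a) = 1.327×10²⁰ × (5.179×10⁻¹³ − 5.114×10⁻¹³) = 8.622×10⁵ m²/s².
v = 928.5 m/s = 0.9285 km/s.

v ≈ 0.929 km/s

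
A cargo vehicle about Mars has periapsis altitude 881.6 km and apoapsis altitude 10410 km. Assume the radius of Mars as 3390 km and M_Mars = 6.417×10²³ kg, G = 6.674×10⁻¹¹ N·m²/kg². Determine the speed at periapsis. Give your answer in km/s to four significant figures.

v ≈ 3.913 km/s

μ = GM = 6.674×10⁻¹¹ × 6.417×10²³ = 4.283×10¹³ m³/s².
r_p = 3390 + 881.6 = 4271.6 km = 4.2716×10⁶ m.
r_a = 3390 + 10410 = 13800 km = 1.3800×10⁷ m.
Semi-major axis a = (r_p + r_a)/2 = 9035.8 km = 9.036×10⁶ m.
Vis-viva: v² = μ(2/r − 1/a) = 4.283×10¹³ × (4.682×10⁻⁷ − 1.107×10⁻⁷) = 1.531×10⁷ m²/s².
v = 3913 m/s = 3.913 km/s.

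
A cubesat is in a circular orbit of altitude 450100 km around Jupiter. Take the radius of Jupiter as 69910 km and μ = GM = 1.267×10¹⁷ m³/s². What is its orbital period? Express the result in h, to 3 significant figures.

T ≈ 58.1 h

r = 69910 + 450100 = 520010 km = 5.2001×10⁸ m.
Kepler's third law: T = 2π√(r³/μ) = 2π√((5.200×10⁸)³ / 1.267×10¹⁷).
r³/μ = 1.110×10⁹ s², so T = 2π × 3.331×10⁴ = 2.093×10⁵ s.
Converting: 2.093×10⁵ s ÷ 3600 = 58.14 h.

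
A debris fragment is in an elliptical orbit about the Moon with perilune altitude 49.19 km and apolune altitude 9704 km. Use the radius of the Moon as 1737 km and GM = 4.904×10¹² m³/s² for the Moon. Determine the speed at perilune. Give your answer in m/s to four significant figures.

v ≈ 2179 m/s

r_p = 1737 + 49.19 = 1786.2 km = 1.7862×10⁶ m.
r_a = 1737 + 9704 = 11441 km = 1.1441×10⁷ m.
Semi-major axis a = (r_p + r_a)/2 = 6613.6 km = 6.614×10⁶ m.
Vis-viva: v² = μ(2/r − 1/a) = 4.904×10¹² × (1.120×10⁻⁶ − 1.512×10⁻⁷) = 4.750×10⁶ m²/s².
v = 2179 m/s.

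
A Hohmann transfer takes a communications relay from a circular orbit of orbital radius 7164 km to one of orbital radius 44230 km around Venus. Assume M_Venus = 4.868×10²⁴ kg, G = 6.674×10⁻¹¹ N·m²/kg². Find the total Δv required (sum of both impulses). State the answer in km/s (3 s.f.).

Δv_total ≈ 3.38 km/s

μ = GM = 6.674×10⁻¹¹ × 4.868×10²⁴ = 3.249×10¹⁴ m³/s².
r₁ = 7164 km = 7.164×10⁶ m.
r₂ = 44230 km = 4.423×10⁷ m.
Transfer ellipse a_t = (r₁ + r₂)/2 = 2.570×10⁷ m.
At r₁: circular v_c1 = √(μ/r₁) = 6734 m/s; transfer-periapsis v_p = √[μ(2/r₁ − 1/a_t)] = 8835 m/s.
Δv₁ = v_p − v_c1 = 2101 m/s.
At r₂: circular v_c2 = √(μ/r₂) = 2710 m/s; transfer-apoapsis v_a = √[μ(2/r₂ − 1/a_t)] = 1431 m/s.
Δv₂ = v_c2 − v_a = 1279 m/s.
Total Δv = Δv₁ + Δv₂ = 3380 m/s = 3.380 km/s.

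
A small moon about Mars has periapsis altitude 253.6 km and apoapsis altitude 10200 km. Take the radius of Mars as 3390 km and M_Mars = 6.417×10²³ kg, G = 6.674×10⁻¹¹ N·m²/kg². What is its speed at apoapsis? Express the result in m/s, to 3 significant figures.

μ = GM = 6.674×10⁻¹¹ × 6.417×10²³ = 4.283×10¹³ m³/s².
r_p = 3390 + 253.6 = 3643.6 km = 3.6436×10⁶ m.
r_a = 3390 + 10200 = 13590 km = 1.3590×10⁷ m.
Semi-major axis a = (r_p + r_a)/2 = 8616.8 km = 8.617×10⁶ m.
Vis-viva: v² = μ(2/r − 1/a) = 4.283×10¹³ × (1.472×10⁻⁷ − 1.161×10⁻⁷) = 1.333×10⁶ m²/s².
v = 1154 m/s.

v ≈ 1150 m/s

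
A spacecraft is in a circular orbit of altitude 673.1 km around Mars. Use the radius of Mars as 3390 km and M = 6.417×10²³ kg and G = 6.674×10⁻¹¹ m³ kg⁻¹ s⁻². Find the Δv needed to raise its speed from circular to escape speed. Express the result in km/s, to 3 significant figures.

μ = GM = 6.674×10⁻¹¹ × 6.417×10²³ = 4.283×10¹³ m³/s².
r = 3390 + 673.1 = 4063.1 km = 4.0631×10⁶ m.
Circular speed v_c = √(μ/r) = 3247 m/s.
Escape speed v_esc = √(2μ/r) = √2 × v_c = 4591 m/s.
Δv = v_esc − v_c = 1345 m/s = 1.345 km/s.

Δv ≈ 1.34 km/s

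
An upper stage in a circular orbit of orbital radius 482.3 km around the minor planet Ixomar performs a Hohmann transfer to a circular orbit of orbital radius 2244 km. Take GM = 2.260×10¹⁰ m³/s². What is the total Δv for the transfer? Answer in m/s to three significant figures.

Δv_total ≈ 102 m/s

r₁ = 482.3 km = 4.823×10⁵ m.
r₂ = 2244 km = 2.244×10⁶ m.
Transfer ellipse a_t = (r₁ + r₂)/2 = 1.363×10⁶ m.
At r₁: circular v_c1 = √(μ/r₁) = 216.5 m/s; transfer-periapsis v_p = √[μ(2/r₁ − 1/a_t)] = 277.7 m/s.
Δv₁ = v_p − v_c1 = 61.27 m/s.
At r₂: circular v_c2 = √(μ/r₂) = 100.4 m/s; transfer-apoapsis v_a = √[μ(2/r₂ − 1/a_t)] = 59.69 m/s.
Δv₂ = v_c2 − v_a = 40.66 m/s.
Total Δv = Δv₁ + Δv₂ = 101.9 m/s.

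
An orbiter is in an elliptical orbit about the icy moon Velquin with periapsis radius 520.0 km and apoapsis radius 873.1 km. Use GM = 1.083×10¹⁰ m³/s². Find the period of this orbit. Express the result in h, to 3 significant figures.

Semi-major axis a = (r_p + r_a)/2 = (520.00 + 873.10)/2 = 696.55 km = 6.966×10⁵ m.
By Kepler's third law T = 2π√(a³/μ) = 2π × 5.586×10³ = 3.510×10⁴ s.
= 9.750 h.

T ≈ 9.75 h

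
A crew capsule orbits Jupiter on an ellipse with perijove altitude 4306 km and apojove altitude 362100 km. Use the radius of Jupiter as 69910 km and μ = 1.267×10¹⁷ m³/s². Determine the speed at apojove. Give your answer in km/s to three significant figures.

v ≈ 9.27 km/s

r_p = 69910 + 4306 = 74216 km = 7.4216×10⁷ m.
r_a = 69910 + 362100 = 432010 km = 4.3201×10⁸ m.
Semi-major axis a = (r_p + r_a)/2 = 2.5311×10⁵ km = 2.531×10⁸ m.
Vis-viva: v² = μ(2/r − 1/a) = 1.267×10¹⁷ × (4.630×10⁻⁹ − 3.951×10⁻⁹) = 8.599×10⁷ m²/s².
v = 9273 m/s = 9.273 km/s.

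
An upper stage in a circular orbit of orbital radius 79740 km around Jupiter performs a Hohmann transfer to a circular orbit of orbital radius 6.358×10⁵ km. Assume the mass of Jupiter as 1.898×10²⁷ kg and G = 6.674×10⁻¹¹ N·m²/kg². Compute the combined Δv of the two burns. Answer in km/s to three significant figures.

μ = GM = 6.674×10⁻¹¹ × 1.898×10²⁷ = 1.267×10¹⁷ m³/s².
r₁ = 79740 km = 7.974×10⁷ m.
r₂ = 6.358×10⁵ km = 6.358×10⁸ m.
Transfer ellipse a_t = (r₁ + r₂)/2 = 3.578×10⁸ m.
At r₁: circular v_c1 = √(μ/r₁) = 39860 m/s; transfer-perijove v_p = √[μ(2/r₁ − 1/a_t)] = 53130 m/s.
Δv₁ = v_p − v_c1 = 13280 m/s.
At r₂: circular v_c2 = √(μ/r₂) = 14120 m/s; transfer-apojove v_a = √[μ(2/r₂ − 1/a_t)] = 6664 m/s.
Δv₂ = v_c2 − v_a = 7451 m/s.
Total Δv = Δv₁ + Δv₂ = 20730 m/s = 20.73 km/s.

Δv_total ≈ 20.7 km/s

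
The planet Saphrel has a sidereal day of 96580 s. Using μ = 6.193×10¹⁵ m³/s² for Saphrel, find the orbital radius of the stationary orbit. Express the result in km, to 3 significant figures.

A synchronous orbit has period T, so by Kepler's third law a = (μT²/4π²)^(1/3).
μT²/4π² = 6.193×10¹⁵ × (9.658×10⁴)² / 39.48 = 1.463×10²⁴ m³.
a = 1.135×10⁸ m = 1.1353×10⁵ km.

r_sync ≈ 1.14×10⁵ km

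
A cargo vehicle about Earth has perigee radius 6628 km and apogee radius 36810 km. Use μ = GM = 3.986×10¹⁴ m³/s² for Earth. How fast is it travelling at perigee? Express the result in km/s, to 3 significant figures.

v ≈ 10.1 km/s

Semi-major axis a = (r_p + r_a)/2 = 21719 km = 2.172×10⁷ m.
Vis-viva: v² = μ(2/r − 1/a) = 3.986×10¹⁴ × (3.018×10⁻⁷ − 4.604×10⁻⁸) = 1.019×10⁸ m²/s².
v = 10100 m/s = 10.10 km/s.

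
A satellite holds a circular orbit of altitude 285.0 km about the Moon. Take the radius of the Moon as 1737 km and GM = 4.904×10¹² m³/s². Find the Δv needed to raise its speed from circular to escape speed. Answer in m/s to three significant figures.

Δv ≈ 645 m/s

r = 1737 + 285.0 = 2022.0 km = 2.0220×10⁶ m.
Circular speed v_c = √(μ/r) = 1557 m/s.
Escape speed v_esc = √(2μ/r) = √2 × v_c = 2202 m/s.
Δv = v_esc − v_c = 645.1 m/s.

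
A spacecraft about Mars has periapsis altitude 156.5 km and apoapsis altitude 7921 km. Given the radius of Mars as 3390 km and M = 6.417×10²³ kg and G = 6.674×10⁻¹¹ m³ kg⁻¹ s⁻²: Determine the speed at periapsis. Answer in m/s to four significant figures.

μ = GM = 6.674×10⁻¹¹ × 6.417×10²³ = 4.283×10¹³ m³/s².
r_p = 3390 + 156.5 = 3546.5 km = 3.5465×10⁶ m.
r_a = 3390 + 7921 = 11311 km = 1.1311×10⁷ m.
Semi-major axis a = (r_p + r_a)/2 = 7428.8 km = 7.429×10⁶ m.
Vis-viva: v² = μ(2/r − 1/a) = 4.283×10¹³ × (5.639×10⁻⁷ − 1.346×10⁻⁷) = 1.839×10⁷ m²/s².
v = 4288 m/s.

v ≈ 4288 m/s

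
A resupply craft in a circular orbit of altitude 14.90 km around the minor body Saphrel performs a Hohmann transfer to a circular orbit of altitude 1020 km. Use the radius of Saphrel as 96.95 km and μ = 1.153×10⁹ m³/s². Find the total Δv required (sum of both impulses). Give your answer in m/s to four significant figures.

r₁ = 96.95 + 14.90 = 111.85 km = 1.1185×10⁵ m.
r₂ = 96.95 + 1020 = 1117.0 km = 1.1170×10⁶ m.
Transfer ellipse a_t = (r₁ + r₂)/2 = 6.144×10⁵ m.
At r₁: circular v_c1 = √(μ/r₁) = 101.5 m/s; transfer-periapsis v_p = √[μ(2/r₁ − 1/a_t)] = 136.9 m/s.
Δv₁ = v_p − v_c1 = 35.36 m/s.
At r₂: circular v_c2 = √(μ/r₂) = 32.13 m/s; transfer-apoapsis v_a = √[μ(2/r₂ − 1/a_t)] = 13.71 m/s.
Δv₂ = v_c2 − v_a = 18.42 m/s.
Total Δv = Δv₁ + Δv₂ = 53.79 m/s.

Δv_total ≈ 53.79 m/s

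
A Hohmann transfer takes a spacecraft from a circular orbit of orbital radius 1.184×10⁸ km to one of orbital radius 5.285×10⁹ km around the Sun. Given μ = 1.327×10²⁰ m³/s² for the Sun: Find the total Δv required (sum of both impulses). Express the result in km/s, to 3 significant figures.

r₁ = 1.184×10⁸ km = 1.184×10¹¹ m.
r₂ = 5.285×10⁹ km = 5.285×10¹² m.
Transfer ellipse a_t = (r₁ + r₂)/2 = 2.702×10¹² m.
At r₁: circular v_c1 = √(μ/r₁) = 33480 m/s; transfer-perihelion v_p = √[μ(2/r₁ − 1/a_t)] = 46820 m/s.
Δv₁ = v_p − v_c1 = 13350 m/s.
At r₂: circular v_c2 = √(μ/r₂) = 5011 m/s; transfer-aphelion v_a = √[μ(2/r₂ − 1/a_t)] = 1049 m/s.
Δv₂ = v_c2 − v_a = 3962 m/s.
Total Δv = Δv₁ + Δv₂ = 17310 m/s = 17.31 km/s.

Δv_total ≈ 17.3 km/s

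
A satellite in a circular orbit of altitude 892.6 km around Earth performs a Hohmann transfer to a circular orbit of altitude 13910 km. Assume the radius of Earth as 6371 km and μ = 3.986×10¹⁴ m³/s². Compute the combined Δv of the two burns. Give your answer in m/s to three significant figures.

r₁ = 6371 + 892.6 = 7263.6 km = 7.2636×10⁶ m.
r₂ = 6371 + 13910 = 20281 km = 2.0281×10⁷ m.
Transfer ellipse a_t = (r₁ + r₂)/2 = 1.377×10⁷ m.
At r₁: circular v_c1 = √(μ/r₁) = 7408 m/s; transfer-perigee v_p = √[μ(2/r₁ − 1/a_t)] = 8989 m/s.
Δv₁ = v_p − v_c1 = 1582 m/s.
At r₂: circular v_c2 = √(μ/r₂) = 4433 m/s; transfer-apogee v_a = √[μ(2/r₂ − 1/a_t)] = 3220 m/s.
Δv₂ = v_c2 − v_a = 1214 m/s.
Total Δv = Δv₁ + Δv₂ = 2795 m/s.

Δv_total ≈ 2800 m/s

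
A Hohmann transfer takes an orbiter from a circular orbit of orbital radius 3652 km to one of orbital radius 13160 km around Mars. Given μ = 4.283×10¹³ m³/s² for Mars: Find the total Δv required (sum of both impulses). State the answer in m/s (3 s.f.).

Δv_total ≈ 1480 m/s

r₁ = 3652 km = 3.652×10⁶ m.
r₂ = 13160 km = 1.316×10⁷ m.
Transfer ellipse a_t = (r₁ + r₂)/2 = 8.406×10⁶ m.
At r₁: circular v_c1 = √(μ/r₁) = 3425 m/s; transfer-periapsis v_p = √[μ(2/r₁ − 1/a_t)] = 4285 m/s.
Δv₁ = v_p − v_c1 = 860.3 m/s.
At r₂: circular v_c2 = √(μ/r₂) = 1804 m/s; transfer-apoapsis v_a = √[μ(2/r₂ − 1/a_t)] = 1189 m/s.
Δv₂ = v_c2 − v_a = 614.9 m/s.
Total Δv = Δv₁ + Δv₂ = 1475 m/s.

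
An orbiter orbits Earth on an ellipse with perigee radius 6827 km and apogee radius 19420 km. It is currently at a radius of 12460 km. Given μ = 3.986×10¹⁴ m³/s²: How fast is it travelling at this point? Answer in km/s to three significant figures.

Semi-major axis a = (r_p + r_a)/2 = 13124 km = 1.312×10⁷ m.
Vis-viva: v² = μ(2/r − 1/a) = 3.986×10¹⁴ × (1.605×10⁻⁷ − 7.620×10⁻⁸) = 3.361×10⁷ m²/s².
v = 5797 m/s = 5.797 km/s.

v ≈ 5.80 km/s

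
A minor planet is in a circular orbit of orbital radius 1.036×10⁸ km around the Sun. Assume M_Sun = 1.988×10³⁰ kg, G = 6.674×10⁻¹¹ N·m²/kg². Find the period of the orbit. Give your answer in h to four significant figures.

μ = GM = 6.674×10⁻¹¹ × 1.988×10³⁰ = 1.327×10²⁰ m³/s².
r = 1.036×10⁸ km = 1.036×10¹¹ m.
Kepler's third law: T = 2π√(r³/μ) = 2π√((1.036×10¹¹)³ / 1.327×10²⁰).
r³/μ = 8.381×10¹² s², so T = 2π × 2.895×10⁶ = 1.819×10⁷ s.
Converting: 1.819×10⁷ s ÷ 3600 = 5053 h.

T ≈ 5053 h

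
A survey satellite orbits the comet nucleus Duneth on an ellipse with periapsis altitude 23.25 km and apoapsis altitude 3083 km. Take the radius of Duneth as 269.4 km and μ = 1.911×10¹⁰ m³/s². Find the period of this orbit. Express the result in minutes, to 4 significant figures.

T ≈ 1864 minutes

r_p = 269.4 + 23.25 = 292.65 km = 2.9265×10⁵ m.
r_a = 269.4 + 3083 = 3352.4 km = 3.3524×10⁶ m.
Semi-major axis a = (r_p + r_a)/2 = (292.65 + 3352.4)/2 = 1822.5 km = 1.823×10⁶ m.
By Kepler's third law T = 2π√(a³/μ) = 2π × 1.780×10⁴ = 1.118×10⁵ s.
= 1864 minutes.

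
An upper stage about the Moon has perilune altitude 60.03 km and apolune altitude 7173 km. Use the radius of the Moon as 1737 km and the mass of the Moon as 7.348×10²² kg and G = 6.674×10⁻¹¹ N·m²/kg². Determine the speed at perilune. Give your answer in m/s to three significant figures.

v ≈ 2130 m/s

μ = GM = 6.674×10⁻¹¹ × 7.348×10²² = 4.904×10¹² m³/s².
r_p = 1737 + 60.03 = 1797.0 km = 1.7970×10⁶ m.
r_a = 1737 + 7173 = 8910.0 km = 8.9100×10⁶ m.
Semi-major axis a = (r_p + r_a)/2 = 5353.5 km = 5.354×10⁶ m.
Vis-viva: v² = μ(2/r − 1/a) = 4.904×10¹² × (1.113×10⁻⁶ − 1.868×10⁻⁷) = 4.542×10⁶ m²/s².
v = 2131 m/s.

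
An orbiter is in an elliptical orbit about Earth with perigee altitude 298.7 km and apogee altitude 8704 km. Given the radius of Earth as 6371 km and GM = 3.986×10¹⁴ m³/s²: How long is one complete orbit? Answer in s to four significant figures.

T ≈ 11280 s

r_p = 6371 + 298.7 = 6669.7 km = 6.6697×10⁶ m.
r_a = 6371 + 8704 = 15075 km = 1.5075×10⁷ m.
Semi-major axis a = (r_p + r_a)/2 = (6669.7 + 15075)/2 = 10872 km = 1.087×10⁷ m.
By Kepler's third law T = 2π√(a³/μ) = 2π × 1.796×10³ = 1.128×10⁴ s.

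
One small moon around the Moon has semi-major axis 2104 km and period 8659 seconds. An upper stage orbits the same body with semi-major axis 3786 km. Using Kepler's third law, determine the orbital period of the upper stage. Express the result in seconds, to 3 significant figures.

Kepler's third law: T² ∝ a³, so T₂ = T₁ (a₂/a₁)^(3/2).
a₂/a₁ = 1.799, (a₂/a₁)^(3/2) = 2.414.
T₂ = 8659 × 2.414 = 20900 seconds.

T₂ ≈ 20900 seconds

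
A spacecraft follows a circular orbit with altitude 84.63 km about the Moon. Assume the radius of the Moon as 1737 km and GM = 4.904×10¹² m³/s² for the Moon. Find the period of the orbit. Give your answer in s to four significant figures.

r = 1737 + 84.63 = 1821.6 km = 1.8216×10⁶ m.
Kepler's third law: T = 2π√(r³/μ) = 2π√((1.822×10⁶)³ / 4.904×10¹²).
r³/μ = 1.233×10⁶ s², so T = 2π × 1.110×10³ = 6.976×10³ s.

T ≈ 6976 s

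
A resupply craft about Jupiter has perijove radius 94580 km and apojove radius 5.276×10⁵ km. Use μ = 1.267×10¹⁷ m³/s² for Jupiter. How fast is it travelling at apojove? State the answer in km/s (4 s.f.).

Semi-major axis a = (r_p + r_a)/2 = 3.1109×10⁵ km = 3.111×10⁸ m.
Vis-viva: v² = μ(2/r − 1/a) = 1.267×10¹⁷ × (3.791×10⁻⁹ − 3.215×10⁻⁹) = 7.301×10⁷ m²/s².
v = 8545 m/s = 8.545 km/s.

v ≈ 8.545 km/s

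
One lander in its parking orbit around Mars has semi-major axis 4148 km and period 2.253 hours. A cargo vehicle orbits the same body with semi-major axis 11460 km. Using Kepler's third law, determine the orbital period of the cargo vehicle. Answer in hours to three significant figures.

T₂ ≈ 10.3 hours

Kepler's third law: T² ∝ a³, so T₂ = T₁ (a₂/a₁)^(3/2).
a₂/a₁ = 2.763, (a₂/a₁)^(3/2) = 4.592.
T₂ = 2.253 × 4.592 = 10.35 hours.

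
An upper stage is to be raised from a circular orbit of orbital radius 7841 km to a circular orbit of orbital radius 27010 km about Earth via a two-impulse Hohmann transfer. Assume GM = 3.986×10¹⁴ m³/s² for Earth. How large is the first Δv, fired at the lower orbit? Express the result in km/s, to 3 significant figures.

Δv ≈ 1.75 km/s

r₁ = 7841 km = 7.841×10⁶ m.
r₂ = 27010 km = 2.701×10⁷ m.
Transfer ellipse a_t = (r₁ + r₂)/2 = 1.743×10⁷ m.
At r₁: circular v_c1 = √(μ/r₁) = 7130 m/s; transfer-perigee v_p = √[μ(2/r₁ − 1/a_t)] = 8877 m/s.
Δv₁ = v_p − v_c1 = 1747 m/s.
= 1.747 km/s.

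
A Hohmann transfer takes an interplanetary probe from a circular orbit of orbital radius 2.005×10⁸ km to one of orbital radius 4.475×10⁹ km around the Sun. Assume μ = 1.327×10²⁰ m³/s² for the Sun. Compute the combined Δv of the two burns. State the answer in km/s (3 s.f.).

Δv_total ≈ 13.7 km/s

r₁ = 2.005×10⁸ km = 2.005×10¹¹ m.
r₂ = 4.475×10⁹ km = 4.475×10¹² m.
Transfer ellipse a_t = (r₁ + r₂)/2 = 2.338×10¹² m.
At r₁: circular v_c1 = √(μ/r₁) = 25730 m/s; transfer-perihelion v_p = √[μ(2/r₁ − 1/a_t)] = 35590 m/s.
Δv₁ = v_p − v_c1 = 9868 m/s.
At r₂: circular v_c2 = √(μ/r₂) = 5446 m/s; transfer-aphelion v_a = √[μ(2/r₂ − 1/a_t)] = 1595 m/s.
Δv₂ = v_c2 − v_a = 3851 m/s.
Total Δv = Δv₁ + Δv₂ = 13720 m/s = 13.72 km/s.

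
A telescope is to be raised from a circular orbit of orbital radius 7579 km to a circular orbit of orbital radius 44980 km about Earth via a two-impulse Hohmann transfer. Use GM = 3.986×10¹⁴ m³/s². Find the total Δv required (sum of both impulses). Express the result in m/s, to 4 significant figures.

Δv_total ≈ 3614 m/s

r₁ = 7579 km = 7.579×10⁶ m.
r₂ = 44980 km = 4.498×10⁷ m.
Transfer ellipse a_t = (r₁ + r₂)/2 = 2.628×10⁷ m.
At r₁: circular v_c1 = √(μ/r₁) = 7252 m/s; transfer-perigee v_p = √[μ(2/r₁ − 1/a_t)] = 9488 m/s.
Δv₁ = v_p − v_c1 = 2236 m/s.
At r₂: circular v_c2 = √(μ/r₂) = 2977 m/s; transfer-apogee v_a = √[μ(2/r₂ − 1/a_t)] = 1599 m/s.
Δv₂ = v_c2 − v_a = 1378 m/s.
Total Δv = Δv₁ + Δv₂ = 3614 m/s.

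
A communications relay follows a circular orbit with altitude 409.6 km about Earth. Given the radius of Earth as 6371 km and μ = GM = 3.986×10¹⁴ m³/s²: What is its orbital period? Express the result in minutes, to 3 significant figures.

r = 6371 + 409.6 = 6780.6 km = 6.7806×10⁶ m.
Kepler's third law: T = 2π√(r³/μ) = 2π√((6.781×10⁶)³ / 3.986×10¹⁴).
r³/μ = 7.821×10⁵ s², so T = 2π × 8.844×10² = 5.557×10³ s.
Converting: 5.557×10³ s ÷ 60.00 = 92.61 minutes.

T ≈ 92.6 minutes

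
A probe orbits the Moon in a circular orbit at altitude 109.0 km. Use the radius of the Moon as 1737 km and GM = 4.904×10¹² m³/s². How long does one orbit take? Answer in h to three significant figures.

T ≈ 1.98 h

r = 1737 + 109.0 = 1846.0 km = 1.8460×10⁶ m.
Kepler's third law: T = 2π√(r³/μ) = 2π√((1.846×10⁶)³ / 4.904×10¹²).
r³/μ = 1.283×10⁶ s², so T = 2π × 1.133×10³ = 7.116×10³ s.
Converting: 7.116×10³ s ÷ 3600 = 1.977 h.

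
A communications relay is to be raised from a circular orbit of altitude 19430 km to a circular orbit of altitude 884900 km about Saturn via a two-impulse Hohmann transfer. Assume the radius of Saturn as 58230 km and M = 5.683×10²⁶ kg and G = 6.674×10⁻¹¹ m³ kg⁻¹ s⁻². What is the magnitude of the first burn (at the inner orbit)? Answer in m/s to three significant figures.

Δv ≈ 7940 m/s

μ = GM = 6.674×10⁻¹¹ × 5.683×10²⁶ = 3.793×10¹⁶ m³/s².
r₁ = 58230 + 19430 = 77660 km = 7.7660×10⁷ m.
r₂ = 58230 + 884900 = 943130 km = 9.4313×10⁸ m.
Transfer ellipse a_t = (r₁ + r₂)/2 = 5.104×10⁸ m.
At r₁: circular v_c1 = √(μ/r₁) = 22100 m/s; transfer-perikrone v_p = √[μ(2/r₁ − 1/a_t)] = 30040 m/s.
Δv₁ = v_p − v_c1 = 7942 m/s.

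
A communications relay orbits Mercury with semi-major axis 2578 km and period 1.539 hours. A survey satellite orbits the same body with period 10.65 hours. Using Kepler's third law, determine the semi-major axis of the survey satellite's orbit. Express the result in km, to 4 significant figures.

a₂ ≈ 9362 km

Kepler's third law: a³ ∝ T², so a₂ = a₁ (T₂/T₁)^(2/3).
T₂/T₁ = 6.920, (T₂/T₁)^(2/3) = 3.631.
a₂ = 2578 × 3.631 = 9362 km.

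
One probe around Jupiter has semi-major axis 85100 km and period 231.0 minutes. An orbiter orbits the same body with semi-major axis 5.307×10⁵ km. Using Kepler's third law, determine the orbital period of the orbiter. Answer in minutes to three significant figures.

T₂ ≈ 3600 minutes

Kepler's third law: T² ∝ a³, so T₂ = T₁ (a₂/a₁)^(3/2).
a₂/a₁ = 6.236, (a₂/a₁)^(3/2) = 15.57.
T₂ = 231.0 × 15.57 = 3597 minutes.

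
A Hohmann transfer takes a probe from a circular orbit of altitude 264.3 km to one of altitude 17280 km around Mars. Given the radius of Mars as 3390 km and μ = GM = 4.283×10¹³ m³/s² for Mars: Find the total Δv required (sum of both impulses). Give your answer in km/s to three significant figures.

r₁ = 3390 + 264.3 = 3654.3 km = 3.6543×10⁶ m.
r₂ = 3390 + 17280 = 20670 km = 2.0670×10⁷ m.
Transfer ellipse a_t = (r₁ + r₂)/2 = 1.216×10⁷ m.
At r₁: circular v_c1 = √(μ/r₁) = 3424 m/s; transfer-periapsis v_p = √[μ(2/r₁ − 1/a_t)] = 4463 m/s.
Δv₁ = v_p − v_c1 = 1040 m/s.
At r₂: circular v_c2 = √(μ/r₂) = 1439 m/s; transfer-apoapsis v_a = √[μ(2/r₂ − 1/a_t)] = 789.0 m/s.
Δv₂ = v_c2 − v_a = 650.4 m/s.
Total Δv = Δv₁ + Δv₂ = 1690 m/s = 1.690 km/s.

Δv_total ≈ 1.69 km/s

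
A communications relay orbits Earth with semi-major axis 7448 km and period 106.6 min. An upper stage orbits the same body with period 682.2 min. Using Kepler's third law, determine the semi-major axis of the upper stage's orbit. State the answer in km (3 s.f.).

Kepler's third law: a³ ∝ T², so a₂ = a₁ (T₂/T₁)^(2/3).
T₂/T₁ = 6.400, (T₂/T₁)^(2/3) = 3.447.
a₂ = 7448 × 3.447 = 25670 km.

a₂ ≈ 25700 km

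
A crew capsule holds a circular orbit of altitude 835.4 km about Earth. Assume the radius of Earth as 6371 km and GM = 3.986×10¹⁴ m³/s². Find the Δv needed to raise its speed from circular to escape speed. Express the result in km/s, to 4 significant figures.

Δv ≈ 3.081 km/s

r = 6371 + 835.4 = 7206.4 km = 7.2064×10⁶ m.
Circular speed v_c = √(μ/r) = 7437 m/s.
Escape speed v_esc = √(2μ/r) = √2 × v_c = 10520 m/s.
Δv = v_esc − v_c = 3081 m/s = 3.081 km/s.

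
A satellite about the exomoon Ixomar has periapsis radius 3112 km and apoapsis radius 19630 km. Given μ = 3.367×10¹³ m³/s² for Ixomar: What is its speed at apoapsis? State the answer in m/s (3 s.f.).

v ≈ 685 m/s

Semi-major axis a = (r_p + r_a)/2 = 11371 km = 1.137×10⁷ m.
Vis-viva: v² = μ(2/r − 1/a) = 3.367×10¹³ × (1.019×10⁻⁷ − 8.794×10⁻⁸) = 4.694×10⁵ m²/s².
v = 685.1 m/s.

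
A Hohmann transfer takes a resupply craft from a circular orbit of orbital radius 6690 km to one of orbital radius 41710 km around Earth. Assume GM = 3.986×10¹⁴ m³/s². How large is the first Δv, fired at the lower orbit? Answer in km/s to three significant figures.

r₁ = 6690 km = 6.690×10⁶ m.
r₂ = 41710 km = 4.171×10⁷ m.
Transfer ellipse a_t = (r₁ + r₂)/2 = 2.420×10⁷ m.
At r₁: circular v_c1 = √(μ/r₁) = 7719 m/s; transfer-perigee v_p = √[μ(2/r₁ − 1/a_t)] = 10130 m/s.
Δv₁ = v_p − v_c1 = 2415 m/s.
= 2.415 km/s.

Δv ≈ 2.41 km/s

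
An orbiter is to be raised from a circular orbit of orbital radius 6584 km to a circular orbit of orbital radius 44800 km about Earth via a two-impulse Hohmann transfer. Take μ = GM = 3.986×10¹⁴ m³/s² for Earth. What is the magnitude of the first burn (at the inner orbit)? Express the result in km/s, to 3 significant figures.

Δv ≈ 2.49 km/s

r₁ = 6584 km = 6.584×10⁶ m.
r₂ = 44800 km = 4.480×10⁷ m.
Transfer ellipse a_t = (r₁ + r₂)/2 = 2.569×10⁷ m.
At r₁: circular v_c1 = √(μ/r₁) = 7781 m/s; transfer-perigee v_p = √[μ(2/r₁ − 1/a_t)] = 10270 m/s.
Δv₁ = v_p − v_c1 = 2494 m/s.
= 2.494 km/s.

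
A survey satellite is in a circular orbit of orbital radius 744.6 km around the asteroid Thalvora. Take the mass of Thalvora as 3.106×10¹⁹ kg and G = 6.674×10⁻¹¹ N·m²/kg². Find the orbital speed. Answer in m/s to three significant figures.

v ≈ 52.8 m/s

μ = GM = 6.674×10⁻¹¹ × 3.106×10¹⁹ = 2.073×10⁹ m³/s².
r = 744.6 km = 7.446×10⁵ m.
For a circular orbit v = √(μ/r) = √(2.073×10⁹ / 7.446×10⁵) = √(2.784×10³) = 52.76 m/s.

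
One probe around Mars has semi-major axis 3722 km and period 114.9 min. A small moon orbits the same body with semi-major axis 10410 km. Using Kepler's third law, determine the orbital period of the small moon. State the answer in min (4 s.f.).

T₂ ≈ 537.4 min

Kepler's third law: T² ∝ a³, so T₂ = T₁ (a₂/a₁)^(3/2).
a₂/a₁ = 2.797, (a₂/a₁)^(3/2) = 4.677.
T₂ = 114.9 × 4.677 = 537.4 min.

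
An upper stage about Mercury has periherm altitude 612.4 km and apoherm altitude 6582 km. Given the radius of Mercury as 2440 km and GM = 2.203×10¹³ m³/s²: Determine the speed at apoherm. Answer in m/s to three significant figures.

v ≈ 1110 m/s

r_p = 2440 + 612.4 = 3052.4 km = 3.0524×10⁶ m.
r_a = 2440 + 6582 = 9022.0 km = 9.0220×10⁶ m.
Semi-major axis a = (r_p + r_a)/2 = 6037.2 km = 6.037×10⁶ m.
Vis-viva: v² = μ(2/r − 1/a) = 2.203×10¹³ × (2.217×10⁻⁷ − 1.656×10⁻⁷) = 1.235×10⁶ m²/s².
v = 1111 m/s.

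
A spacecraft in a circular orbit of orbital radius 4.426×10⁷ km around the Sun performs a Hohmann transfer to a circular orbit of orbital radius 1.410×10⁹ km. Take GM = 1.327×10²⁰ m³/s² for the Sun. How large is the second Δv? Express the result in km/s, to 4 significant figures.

r₁ = 4.426×10⁷ km = 4.426×10¹⁰ m.
r₂ = 1.410×10⁹ km = 1.410×10¹² m.
Transfer ellipse a_t = (r₁ + r₂)/2 = 7.271×10¹¹ m.
At r₁: circular v_c1 = √(μ/r₁) = 54760 m/s; transfer-perihelion v_p = √[μ(2/r₁ − 1/a_t)] = 76250 m/s.
At r₂: circular v_c2 = √(μ/r₂) = 9701 m/s; transfer-aphelion v_a = √[μ(2/r₂ − 1/a_t)] = 2393 m/s.
Δv₂ = v_c2 − v_a = 7308 m/s.
= 7.308 km/s.

Δv ≈ 7.308 km/s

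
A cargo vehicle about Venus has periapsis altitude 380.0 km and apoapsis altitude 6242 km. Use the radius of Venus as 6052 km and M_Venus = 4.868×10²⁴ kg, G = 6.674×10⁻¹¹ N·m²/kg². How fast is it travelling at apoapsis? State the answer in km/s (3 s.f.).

v ≈ 4.26 km/s

μ = GM = 6.674×10⁻¹¹ × 4.868×10²⁴ = 3.249×10¹⁴ m³/s².
r_p = 6052 + 380.0 = 6432.0 km = 6.4320×10⁶ m.
r_a = 6052 + 6242 = 12294 km = 1.2294×10⁷ m.
Semi-major axis a = (r_p + r_a)/2 = 9363.0 km = 9.363×10⁶ m.
Vis-viva: v² = μ(2/r − 1/a) = 3.249×10¹⁴ × (1.627×10⁻⁷ − 1.068×10⁻⁷) = 1.815×10⁷ m²/s².
v = 4261 m/s = 4.261 km/s.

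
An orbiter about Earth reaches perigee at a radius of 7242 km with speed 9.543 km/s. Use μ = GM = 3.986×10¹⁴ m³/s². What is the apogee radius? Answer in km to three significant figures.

r_p = 7.242×10⁶ m.
Specific energy ε = v²/2 − μ/r = -9.506×10⁶ J/kg, so a = −μ/(2ε) = 2.097×10⁷ m.
The apsides satisfy r_p + r_a = 2a, so the apogee radius is 2a − r_p = 3.469×10⁷ m = 34691 km.

apogee radius ≈ 34700 km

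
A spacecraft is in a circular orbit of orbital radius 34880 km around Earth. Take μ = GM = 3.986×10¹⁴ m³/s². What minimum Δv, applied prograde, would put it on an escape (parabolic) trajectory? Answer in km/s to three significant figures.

Δv ≈ 1.40 km/s

r = 34880 km = 3.488×10⁷ m.
Circular speed v_c = √(μ/r) = 3380 m/s.
Escape speed v_esc = √(2μ/r) = √2 × v_c = 4781 m/s.
Δv = v_esc − v_c = 1400 m/s = 1.400 km/s.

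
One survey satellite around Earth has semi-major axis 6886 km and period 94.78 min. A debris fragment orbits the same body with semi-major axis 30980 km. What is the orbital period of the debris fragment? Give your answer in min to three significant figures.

Kepler's third law: T² ∝ a³, so T₂ = T₁ (a₂/a₁)^(3/2).
a₂/a₁ = 4.499, (a₂/a₁)^(3/2) = 9.543.
T₂ = 94.78 × 9.543 = 904.5 min.

T₂ ≈ 904 min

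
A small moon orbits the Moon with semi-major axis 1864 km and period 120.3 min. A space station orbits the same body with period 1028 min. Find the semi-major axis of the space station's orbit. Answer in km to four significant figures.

Kepler's third law: a³ ∝ T², so a₂ = a₁ (T₂/T₁)^(2/3).
T₂/T₁ = 8.545, (T₂/T₁)^(2/3) = 4.180.
a₂ = 1864 × 4.180 = 7791 km.

a₂ ≈ 7791 km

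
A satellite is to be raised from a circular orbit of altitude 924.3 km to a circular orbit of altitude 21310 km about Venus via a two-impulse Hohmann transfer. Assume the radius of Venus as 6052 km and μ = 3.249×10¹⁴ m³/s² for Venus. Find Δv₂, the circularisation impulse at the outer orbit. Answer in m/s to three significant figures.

Δv ≈ 1250 m/s

r₁ = 6052 + 924.3 = 6976.3 km = 6.9763×10⁶ m.
r₂ = 6052 + 21310 = 27362 km = 2.7362×10⁷ m.
Transfer ellipse a_t = (r₁ + r₂)/2 = 1.717×10⁷ m.
At r₁: circular v_c1 = √(μ/r₁) = 6824 m/s; transfer-periapsis v_p = √[μ(2/r₁ − 1/a_t)] = 8615 m/s.
At r₂: circular v_c2 = √(μ/r₂) = 3446 m/s; transfer-apoapsis v_a = √[μ(2/r₂ − 1/a_t)] = 2197 m/s.
Δv₂ = v_c2 − v_a = 1249 m/s.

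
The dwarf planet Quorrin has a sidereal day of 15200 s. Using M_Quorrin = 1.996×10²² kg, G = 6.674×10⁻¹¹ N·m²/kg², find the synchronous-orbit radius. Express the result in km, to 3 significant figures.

r_sync ≈ 1980 km

μ = GM = 6.674×10⁻¹¹ × 1.996×10²² = 1.332×10¹² m³/s².
A synchronous orbit has period T, so by Kepler's third law a = (μT²/4π²)^(1/3).
μT²/4π² = 1.332×10¹² × (1.520×10⁴)² / 39.48 = 7.796×10¹⁸ m³.
a = 1.983×10⁶ m = 1982.9 km.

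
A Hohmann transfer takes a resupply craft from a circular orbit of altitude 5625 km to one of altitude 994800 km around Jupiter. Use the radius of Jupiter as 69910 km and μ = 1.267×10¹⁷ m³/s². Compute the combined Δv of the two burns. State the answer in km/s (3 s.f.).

Δv_total ≈ 22.0 km/s

r₁ = 69910 + 5625 = 75535 km = 7.5535×10⁷ m.
r₂ = 69910 + 994800 = 1064700 km = 1.0647×10⁹ m.
Transfer ellipse a_t = (r₁ + r₂)/2 = 5.701×10⁸ m.
At r₁: circular v_c1 = √(μ/r₁) = 40960 m/s; transfer-perijove v_p = √[μ(2/r₁ − 1/a_t)] = 55970 m/s.
Δv₁ = v_p − v_c1 = 15010 m/s.
At r₂: circular v_c2 = √(μ/r₂) = 10910 m/s; transfer-apojove v_a = √[μ(2/r₂ − 1/a_t)] = 3971 m/s.
Δv₂ = v_c2 − v_a = 6938 m/s.
Total Δv = Δv₁ + Δv₂ = 21950 m/s = 21.95 km/s.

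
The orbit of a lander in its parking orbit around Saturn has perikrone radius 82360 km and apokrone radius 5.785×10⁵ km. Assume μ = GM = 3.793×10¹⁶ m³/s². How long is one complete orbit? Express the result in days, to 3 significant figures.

Semi-major axis a = (r_p + r_a)/2 = (82360 + 5.7850×10⁵)/2 = 3.3043×10⁵ km = 3.304×10⁸ m.
By Kepler's third law T = 2π√(a³/μ) = 2π × 3.084×10⁴ = 1.938×10⁵ s.
= 2.243 days.

T ≈ 2.24 days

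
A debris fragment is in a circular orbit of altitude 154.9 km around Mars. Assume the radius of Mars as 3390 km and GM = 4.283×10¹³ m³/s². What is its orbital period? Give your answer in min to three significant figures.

r = 3390 + 154.9 = 3544.9 km = 3.5449×10⁶ m.
Kepler's third law: T = 2π√(r³/μ) = 2π√((3.545×10⁶)³ / 4.283×10¹³).
r³/μ = 1.040×10⁶ s², so T = 2π × 1.020×10³ = 6.408×10³ s.
Converting: 6.408×10³ s ÷ 60.00 = 106.8 min.

T ≈ 107 min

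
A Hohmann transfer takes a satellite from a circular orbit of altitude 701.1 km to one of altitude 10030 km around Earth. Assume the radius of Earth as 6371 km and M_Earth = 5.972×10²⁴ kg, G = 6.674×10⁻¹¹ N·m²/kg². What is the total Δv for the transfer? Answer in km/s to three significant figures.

Δv_total ≈ 2.47 km/s

μ = GM = 6.674×10⁻¹¹ × 5.972×10²⁴ = 3.986×10¹⁴ m³/s².
r₁ = 6371 + 701.1 = 7072.1 km = 7.0721×10⁶ m.
r₂ = 6371 + 10030 = 16401 km = 1.6401×10⁷ m.
Transfer ellipse a_t = (r₁ + r₂)/2 = 1.174×10⁷ m.
At r₁: circular v_c1 = √(μ/r₁) = 7507 m/s; transfer-perigee v_p = √[μ(2/r₁ − 1/a_t)] = 8874 m/s.
Δv₁ = v_p − v_c1 = 1367 m/s.
At r₂: circular v_c2 = √(μ/r₂) = 4930 m/s; transfer-apogee v_a = √[μ(2/r₂ − 1/a_t)] = 3827 m/s.
Δv₂ = v_c2 − v_a = 1103 m/s.
Total Δv = Δv₁ + Δv₂ = 2470 m/s = 2.470 km/s.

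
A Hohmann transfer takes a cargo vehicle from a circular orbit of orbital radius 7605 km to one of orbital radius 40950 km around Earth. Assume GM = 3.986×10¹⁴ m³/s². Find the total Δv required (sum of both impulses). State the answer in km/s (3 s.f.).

r₁ = 7605 km = 7.605×10⁶ m.
r₂ = 40950 km = 4.095×10⁷ m.
Transfer ellipse a_t = (r₁ + r₂)/2 = 2.428×10⁷ m.
At r₁: circular v_c1 = √(μ/r₁) = 7240 m/s; transfer-perigee v_p = √[μ(2/r₁ − 1/a_t)] = 9403 m/s.
Δv₁ = v_p − v_c1 = 2163 m/s.
At r₂: circular v_c2 = √(μ/r₂) = 3120 m/s; transfer-apogee v_a = √[μ(2/r₂ − 1/a_t)] = 1746 m/s.
Δv₂ = v_c2 − v_a = 1374 m/s.
Total Δv = Δv₁ + Δv₂ = 3537 m/s = 3.537 km/s.

Δv_total ≈ 3.54 km/s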